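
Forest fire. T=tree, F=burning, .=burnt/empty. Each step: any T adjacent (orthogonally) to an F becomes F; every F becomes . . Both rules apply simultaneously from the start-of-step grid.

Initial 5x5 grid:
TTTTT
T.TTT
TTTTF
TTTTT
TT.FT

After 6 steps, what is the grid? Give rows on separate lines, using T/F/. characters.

Step 1: 5 trees catch fire, 2 burn out
  TTTTT
  T.TTF
  TTTF.
  TTTFF
  TT..F
Step 2: 4 trees catch fire, 5 burn out
  TTTTF
  T.TF.
  TTF..
  TTF..
  TT...
Step 3: 4 trees catch fire, 4 burn out
  TTTF.
  T.F..
  TF...
  TF...
  TT...
Step 4: 4 trees catch fire, 4 burn out
  TTF..
  T....
  F....
  F....
  TF...
Step 5: 3 trees catch fire, 4 burn out
  TF...
  F....
  .....
  .....
  F....
Step 6: 1 trees catch fire, 3 burn out
  F....
  .....
  .....
  .....
  .....

F....
.....
.....
.....
.....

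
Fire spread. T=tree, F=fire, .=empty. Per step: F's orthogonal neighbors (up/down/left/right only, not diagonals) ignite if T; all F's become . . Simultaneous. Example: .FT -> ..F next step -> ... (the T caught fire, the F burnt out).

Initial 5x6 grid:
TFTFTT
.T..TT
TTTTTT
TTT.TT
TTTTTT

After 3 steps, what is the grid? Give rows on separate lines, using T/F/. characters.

Step 1: 4 trees catch fire, 2 burn out
  F.F.FT
  .F..TT
  TTTTTT
  TTT.TT
  TTTTTT
Step 2: 3 trees catch fire, 4 burn out
  .....F
  ....FT
  TFTTTT
  TTT.TT
  TTTTTT
Step 3: 5 trees catch fire, 3 burn out
  ......
  .....F
  F.FTFT
  TFT.TT
  TTTTTT

......
.....F
F.FTFT
TFT.TT
TTTTTT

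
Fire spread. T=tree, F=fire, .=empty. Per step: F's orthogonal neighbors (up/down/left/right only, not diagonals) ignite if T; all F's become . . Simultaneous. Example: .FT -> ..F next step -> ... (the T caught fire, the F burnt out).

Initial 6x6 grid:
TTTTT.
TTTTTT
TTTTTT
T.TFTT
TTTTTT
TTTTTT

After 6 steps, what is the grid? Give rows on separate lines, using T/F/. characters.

Step 1: 4 trees catch fire, 1 burn out
  TTTTT.
  TTTTTT
  TTTFTT
  T.F.FT
  TTTFTT
  TTTTTT
Step 2: 7 trees catch fire, 4 burn out
  TTTTT.
  TTTFTT
  TTF.FT
  T....F
  TTF.FT
  TTTFTT
Step 3: 9 trees catch fire, 7 burn out
  TTTFT.
  TTF.FT
  TF...F
  T.....
  TF...F
  TTF.FT
Step 4: 8 trees catch fire, 9 burn out
  TTF.F.
  TF...F
  F.....
  T.....
  F.....
  TF...F
Step 5: 4 trees catch fire, 8 burn out
  TF....
  F.....
  ......
  F.....
  ......
  F.....
Step 6: 1 trees catch fire, 4 burn out
  F.....
  ......
  ......
  ......
  ......
  ......

F.....
......
......
......
......
......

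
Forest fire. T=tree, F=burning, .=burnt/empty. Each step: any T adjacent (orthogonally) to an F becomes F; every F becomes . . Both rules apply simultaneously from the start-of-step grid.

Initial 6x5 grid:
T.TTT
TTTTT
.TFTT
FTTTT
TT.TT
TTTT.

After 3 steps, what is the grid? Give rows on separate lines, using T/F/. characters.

Step 1: 6 trees catch fire, 2 burn out
  T.TTT
  TTFTT
  .F.FT
  .FFTT
  FT.TT
  TTTT.
Step 2: 7 trees catch fire, 6 burn out
  T.FTT
  TF.FT
  ....F
  ...FT
  .F.TT
  FTTT.
Step 3: 6 trees catch fire, 7 burn out
  T..FT
  F...F
  .....
  ....F
  ...FT
  .FTT.

T..FT
F...F
.....
....F
...FT
.FTT.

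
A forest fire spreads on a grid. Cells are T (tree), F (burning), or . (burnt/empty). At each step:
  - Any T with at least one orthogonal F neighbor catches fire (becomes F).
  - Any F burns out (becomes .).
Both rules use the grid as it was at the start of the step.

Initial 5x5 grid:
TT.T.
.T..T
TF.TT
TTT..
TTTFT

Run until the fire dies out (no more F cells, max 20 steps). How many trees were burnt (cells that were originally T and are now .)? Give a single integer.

Step 1: +5 fires, +2 burnt (F count now 5)
Step 2: +4 fires, +5 burnt (F count now 4)
Step 3: +2 fires, +4 burnt (F count now 2)
Step 4: +0 fires, +2 burnt (F count now 0)
Fire out after step 4
Initially T: 15, now '.': 21
Total burnt (originally-T cells now '.'): 11

Answer: 11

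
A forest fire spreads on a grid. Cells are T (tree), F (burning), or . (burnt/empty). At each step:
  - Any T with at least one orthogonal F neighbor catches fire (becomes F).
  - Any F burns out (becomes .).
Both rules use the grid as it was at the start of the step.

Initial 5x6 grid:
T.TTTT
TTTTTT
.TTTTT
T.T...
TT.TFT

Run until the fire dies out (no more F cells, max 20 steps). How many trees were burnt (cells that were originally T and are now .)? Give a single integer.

Step 1: +2 fires, +1 burnt (F count now 2)
Step 2: +0 fires, +2 burnt (F count now 0)
Fire out after step 2
Initially T: 22, now '.': 10
Total burnt (originally-T cells now '.'): 2

Answer: 2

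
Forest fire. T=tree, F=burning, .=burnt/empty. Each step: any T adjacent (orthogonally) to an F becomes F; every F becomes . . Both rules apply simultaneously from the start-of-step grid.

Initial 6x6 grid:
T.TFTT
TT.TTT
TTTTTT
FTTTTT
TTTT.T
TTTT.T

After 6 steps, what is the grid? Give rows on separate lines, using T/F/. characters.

Step 1: 6 trees catch fire, 2 burn out
  T.F.FT
  TT.FTT
  FTTTTT
  .FTTTT
  FTTT.T
  TTTT.T
Step 2: 8 trees catch fire, 6 burn out
  T....F
  FT..FT
  .FTFTT
  ..FTTT
  .FTT.T
  FTTT.T
Step 3: 8 trees catch fire, 8 burn out
  F.....
  .F...F
  ..F.FT
  ...FTT
  ..FT.T
  .FTT.T
Step 4: 4 trees catch fire, 8 burn out
  ......
  ......
  .....F
  ....FT
  ...F.T
  ..FT.T
Step 5: 2 trees catch fire, 4 burn out
  ......
  ......
  ......
  .....F
  .....T
  ...F.T
Step 6: 1 trees catch fire, 2 burn out
  ......
  ......
  ......
  ......
  .....F
  .....T

......
......
......
......
.....F
.....T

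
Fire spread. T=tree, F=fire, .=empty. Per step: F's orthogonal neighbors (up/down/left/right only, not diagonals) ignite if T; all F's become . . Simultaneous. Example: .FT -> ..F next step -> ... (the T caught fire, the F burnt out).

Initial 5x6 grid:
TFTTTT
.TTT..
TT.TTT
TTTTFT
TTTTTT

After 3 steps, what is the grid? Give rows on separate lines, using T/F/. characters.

Step 1: 7 trees catch fire, 2 burn out
  F.FTTT
  .FTT..
  TT.TFT
  TTTF.F
  TTTTFT
Step 2: 8 trees catch fire, 7 burn out
  ...FTT
  ..FT..
  TF.F.F
  TTF...
  TTTF.F
Step 3: 5 trees catch fire, 8 burn out
  ....FT
  ...F..
  F.....
  TF....
  TTF...

....FT
...F..
F.....
TF....
TTF...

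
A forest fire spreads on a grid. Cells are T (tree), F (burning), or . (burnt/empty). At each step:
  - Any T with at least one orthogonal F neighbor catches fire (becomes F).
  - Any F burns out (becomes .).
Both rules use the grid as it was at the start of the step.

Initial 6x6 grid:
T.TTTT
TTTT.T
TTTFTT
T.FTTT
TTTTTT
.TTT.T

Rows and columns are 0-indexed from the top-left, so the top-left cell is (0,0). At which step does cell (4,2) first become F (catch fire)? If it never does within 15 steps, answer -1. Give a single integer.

Step 1: cell (4,2)='F' (+5 fires, +2 burnt)
  -> target ignites at step 1
Step 2: cell (4,2)='.' (+8 fires, +5 burnt)
Step 3: cell (4,2)='.' (+10 fires, +8 burnt)
Step 4: cell (4,2)='.' (+4 fires, +10 burnt)
Step 5: cell (4,2)='.' (+2 fires, +4 burnt)
Step 6: cell (4,2)='.' (+0 fires, +2 burnt)
  fire out at step 6

1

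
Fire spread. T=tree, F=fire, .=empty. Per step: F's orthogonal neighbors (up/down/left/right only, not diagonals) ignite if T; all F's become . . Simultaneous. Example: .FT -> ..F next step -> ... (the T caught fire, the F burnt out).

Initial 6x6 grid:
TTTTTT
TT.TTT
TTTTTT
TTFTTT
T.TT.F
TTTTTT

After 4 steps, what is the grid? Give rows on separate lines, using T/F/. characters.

Step 1: 6 trees catch fire, 2 burn out
  TTTTTT
  TT.TTT
  TTFTTT
  TF.FTF
  T.FT..
  TTTTTF
Step 2: 8 trees catch fire, 6 burn out
  TTTTTT
  TT.TTT
  TF.FTF
  F...F.
  T..F..
  TTFTF.
Step 3: 8 trees catch fire, 8 burn out
  TTTTTT
  TF.FTF
  F...F.
  ......
  F.....
  TF.F..
Step 4: 6 trees catch fire, 8 burn out
  TFTFTF
  F...F.
  ......
  ......
  ......
  F.....

TFTFTF
F...F.
......
......
......
F.....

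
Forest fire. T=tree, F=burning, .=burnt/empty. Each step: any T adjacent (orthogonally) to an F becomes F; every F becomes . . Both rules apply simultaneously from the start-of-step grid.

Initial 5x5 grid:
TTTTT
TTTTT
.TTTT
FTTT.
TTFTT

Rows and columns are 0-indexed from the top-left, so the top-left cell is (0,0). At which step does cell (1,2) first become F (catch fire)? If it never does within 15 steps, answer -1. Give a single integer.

Step 1: cell (1,2)='T' (+5 fires, +2 burnt)
Step 2: cell (1,2)='T' (+4 fires, +5 burnt)
Step 3: cell (1,2)='F' (+3 fires, +4 burnt)
  -> target ignites at step 3
Step 4: cell (1,2)='.' (+5 fires, +3 burnt)
Step 5: cell (1,2)='.' (+3 fires, +5 burnt)
Step 6: cell (1,2)='.' (+1 fires, +3 burnt)
Step 7: cell (1,2)='.' (+0 fires, +1 burnt)
  fire out at step 7

3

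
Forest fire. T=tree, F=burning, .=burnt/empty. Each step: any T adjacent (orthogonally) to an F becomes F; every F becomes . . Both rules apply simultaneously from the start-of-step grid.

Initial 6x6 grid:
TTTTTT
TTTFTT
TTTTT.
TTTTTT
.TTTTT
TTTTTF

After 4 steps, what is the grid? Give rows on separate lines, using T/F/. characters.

Step 1: 6 trees catch fire, 2 burn out
  TTTFTT
  TTF.FT
  TTTFT.
  TTTTTT
  .TTTTF
  TTTTF.
Step 2: 10 trees catch fire, 6 burn out
  TTF.FT
  TF...F
  TTF.F.
  TTTFTF
  .TTTF.
  TTTF..
Step 3: 8 trees catch fire, 10 burn out
  TF...F
  F.....
  TF....
  TTF.F.
  .TTF..
  TTF...
Step 4: 5 trees catch fire, 8 burn out
  F.....
  ......
  F.....
  TF....
  .TF...
  TF....

F.....
......
F.....
TF....
.TF...
TF....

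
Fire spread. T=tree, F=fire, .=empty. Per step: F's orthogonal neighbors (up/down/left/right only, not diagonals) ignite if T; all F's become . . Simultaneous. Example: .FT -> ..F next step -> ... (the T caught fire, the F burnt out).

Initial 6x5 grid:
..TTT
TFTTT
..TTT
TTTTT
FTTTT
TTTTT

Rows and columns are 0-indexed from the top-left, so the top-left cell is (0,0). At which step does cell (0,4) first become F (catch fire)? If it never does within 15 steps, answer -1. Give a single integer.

Step 1: cell (0,4)='T' (+5 fires, +2 burnt)
Step 2: cell (0,4)='T' (+6 fires, +5 burnt)
Step 3: cell (0,4)='T' (+6 fires, +6 burnt)
Step 4: cell (0,4)='F' (+5 fires, +6 burnt)
  -> target ignites at step 4
Step 5: cell (0,4)='.' (+2 fires, +5 burnt)
Step 6: cell (0,4)='.' (+0 fires, +2 burnt)
  fire out at step 6

4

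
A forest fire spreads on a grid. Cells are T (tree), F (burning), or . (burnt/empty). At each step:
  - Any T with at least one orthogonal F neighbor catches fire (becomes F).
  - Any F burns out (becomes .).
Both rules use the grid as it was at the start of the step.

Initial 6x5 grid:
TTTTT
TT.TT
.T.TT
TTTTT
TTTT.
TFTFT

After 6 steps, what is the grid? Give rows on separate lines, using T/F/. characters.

Step 1: 5 trees catch fire, 2 burn out
  TTTTT
  TT.TT
  .T.TT
  TTTTT
  TFTF.
  F.F.F
Step 2: 4 trees catch fire, 5 burn out
  TTTTT
  TT.TT
  .T.TT
  TFTFT
  F.F..
  .....
Step 3: 5 trees catch fire, 4 burn out
  TTTTT
  TT.TT
  .F.FT
  F.F.F
  .....
  .....
Step 4: 3 trees catch fire, 5 burn out
  TTTTT
  TF.FT
  ....F
  .....
  .....
  .....
Step 5: 4 trees catch fire, 3 burn out
  TFTFT
  F...F
  .....
  .....
  .....
  .....
Step 6: 3 trees catch fire, 4 burn out
  F.F.F
  .....
  .....
  .....
  .....
  .....

F.F.F
.....
.....
.....
.....
.....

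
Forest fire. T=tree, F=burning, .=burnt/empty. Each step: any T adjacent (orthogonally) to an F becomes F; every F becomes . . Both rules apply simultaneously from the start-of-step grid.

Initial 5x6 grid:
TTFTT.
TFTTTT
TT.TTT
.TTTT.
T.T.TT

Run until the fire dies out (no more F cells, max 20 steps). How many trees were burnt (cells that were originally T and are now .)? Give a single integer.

Answer: 21

Derivation:
Step 1: +5 fires, +2 burnt (F count now 5)
Step 2: +5 fires, +5 burnt (F count now 5)
Step 3: +3 fires, +5 burnt (F count now 3)
Step 4: +4 fires, +3 burnt (F count now 4)
Step 5: +2 fires, +4 burnt (F count now 2)
Step 6: +1 fires, +2 burnt (F count now 1)
Step 7: +1 fires, +1 burnt (F count now 1)
Step 8: +0 fires, +1 burnt (F count now 0)
Fire out after step 8
Initially T: 22, now '.': 29
Total burnt (originally-T cells now '.'): 21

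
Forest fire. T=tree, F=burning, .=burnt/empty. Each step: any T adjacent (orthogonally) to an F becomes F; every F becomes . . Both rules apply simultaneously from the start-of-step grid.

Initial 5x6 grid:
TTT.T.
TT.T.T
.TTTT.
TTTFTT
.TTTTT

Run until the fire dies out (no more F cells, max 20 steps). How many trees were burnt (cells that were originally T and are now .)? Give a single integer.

Step 1: +4 fires, +1 burnt (F count now 4)
Step 2: +7 fires, +4 burnt (F count now 7)
Step 3: +4 fires, +7 burnt (F count now 4)
Step 4: +1 fires, +4 burnt (F count now 1)
Step 5: +2 fires, +1 burnt (F count now 2)
Step 6: +2 fires, +2 burnt (F count now 2)
Step 7: +0 fires, +2 burnt (F count now 0)
Fire out after step 7
Initially T: 22, now '.': 28
Total burnt (originally-T cells now '.'): 20

Answer: 20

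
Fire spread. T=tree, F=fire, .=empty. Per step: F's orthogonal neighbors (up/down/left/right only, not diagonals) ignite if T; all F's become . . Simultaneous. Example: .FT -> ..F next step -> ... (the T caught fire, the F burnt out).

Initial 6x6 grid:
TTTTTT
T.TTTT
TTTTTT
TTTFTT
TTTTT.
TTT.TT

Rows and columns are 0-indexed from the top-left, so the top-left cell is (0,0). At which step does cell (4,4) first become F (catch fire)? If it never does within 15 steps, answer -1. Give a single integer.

Step 1: cell (4,4)='T' (+4 fires, +1 burnt)
Step 2: cell (4,4)='F' (+7 fires, +4 burnt)
  -> target ignites at step 2
Step 3: cell (4,4)='.' (+9 fires, +7 burnt)
Step 4: cell (4,4)='.' (+7 fires, +9 burnt)
Step 5: cell (4,4)='.' (+4 fires, +7 burnt)
Step 6: cell (4,4)='.' (+1 fires, +4 burnt)
Step 7: cell (4,4)='.' (+0 fires, +1 burnt)
  fire out at step 7

2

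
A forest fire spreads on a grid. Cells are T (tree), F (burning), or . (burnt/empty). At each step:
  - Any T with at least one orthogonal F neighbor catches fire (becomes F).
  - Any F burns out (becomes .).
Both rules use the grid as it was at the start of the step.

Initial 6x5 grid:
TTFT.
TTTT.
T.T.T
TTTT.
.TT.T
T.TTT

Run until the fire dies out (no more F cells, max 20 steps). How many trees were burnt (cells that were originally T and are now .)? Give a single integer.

Answer: 19

Derivation:
Step 1: +3 fires, +1 burnt (F count now 3)
Step 2: +4 fires, +3 burnt (F count now 4)
Step 3: +2 fires, +4 burnt (F count now 2)
Step 4: +4 fires, +2 burnt (F count now 4)
Step 5: +3 fires, +4 burnt (F count now 3)
Step 6: +1 fires, +3 burnt (F count now 1)
Step 7: +1 fires, +1 burnt (F count now 1)
Step 8: +1 fires, +1 burnt (F count now 1)
Step 9: +0 fires, +1 burnt (F count now 0)
Fire out after step 9
Initially T: 21, now '.': 28
Total burnt (originally-T cells now '.'): 19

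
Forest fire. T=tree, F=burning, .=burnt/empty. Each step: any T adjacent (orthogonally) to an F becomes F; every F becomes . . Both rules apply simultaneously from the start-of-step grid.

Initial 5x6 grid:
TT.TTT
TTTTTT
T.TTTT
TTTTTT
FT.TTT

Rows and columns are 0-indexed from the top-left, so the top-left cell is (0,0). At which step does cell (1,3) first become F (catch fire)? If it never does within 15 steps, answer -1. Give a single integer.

Step 1: cell (1,3)='T' (+2 fires, +1 burnt)
Step 2: cell (1,3)='T' (+2 fires, +2 burnt)
Step 3: cell (1,3)='T' (+2 fires, +2 burnt)
Step 4: cell (1,3)='T' (+4 fires, +2 burnt)
Step 5: cell (1,3)='T' (+5 fires, +4 burnt)
Step 6: cell (1,3)='F' (+4 fires, +5 burnt)
  -> target ignites at step 6
Step 7: cell (1,3)='.' (+4 fires, +4 burnt)
Step 8: cell (1,3)='.' (+2 fires, +4 burnt)
Step 9: cell (1,3)='.' (+1 fires, +2 burnt)
Step 10: cell (1,3)='.' (+0 fires, +1 burnt)
  fire out at step 10

6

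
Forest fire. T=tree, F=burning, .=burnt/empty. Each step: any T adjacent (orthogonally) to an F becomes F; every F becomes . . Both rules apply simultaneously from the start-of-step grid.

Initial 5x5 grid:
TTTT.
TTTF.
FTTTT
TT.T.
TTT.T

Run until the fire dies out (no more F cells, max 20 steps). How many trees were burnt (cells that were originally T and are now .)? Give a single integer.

Step 1: +6 fires, +2 burnt (F count now 6)
Step 2: +8 fires, +6 burnt (F count now 8)
Step 3: +2 fires, +8 burnt (F count now 2)
Step 4: +1 fires, +2 burnt (F count now 1)
Step 5: +0 fires, +1 burnt (F count now 0)
Fire out after step 5
Initially T: 18, now '.': 24
Total burnt (originally-T cells now '.'): 17

Answer: 17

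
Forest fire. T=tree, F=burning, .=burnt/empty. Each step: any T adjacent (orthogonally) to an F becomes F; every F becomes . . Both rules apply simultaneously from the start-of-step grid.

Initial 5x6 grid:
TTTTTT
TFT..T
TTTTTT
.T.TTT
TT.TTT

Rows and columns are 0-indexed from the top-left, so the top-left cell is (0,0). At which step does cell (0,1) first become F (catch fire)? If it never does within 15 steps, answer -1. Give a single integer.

Step 1: cell (0,1)='F' (+4 fires, +1 burnt)
  -> target ignites at step 1
Step 2: cell (0,1)='.' (+5 fires, +4 burnt)
Step 3: cell (0,1)='.' (+3 fires, +5 burnt)
Step 4: cell (0,1)='.' (+4 fires, +3 burnt)
Step 5: cell (0,1)='.' (+4 fires, +4 burnt)
Step 6: cell (0,1)='.' (+3 fires, +4 burnt)
Step 7: cell (0,1)='.' (+1 fires, +3 burnt)
Step 8: cell (0,1)='.' (+0 fires, +1 burnt)
  fire out at step 8

1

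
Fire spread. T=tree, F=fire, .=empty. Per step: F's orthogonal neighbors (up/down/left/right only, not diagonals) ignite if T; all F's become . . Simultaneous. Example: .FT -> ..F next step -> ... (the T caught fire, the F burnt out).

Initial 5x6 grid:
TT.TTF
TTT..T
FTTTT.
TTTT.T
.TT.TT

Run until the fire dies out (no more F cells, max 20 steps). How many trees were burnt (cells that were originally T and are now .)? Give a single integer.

Step 1: +5 fires, +2 burnt (F count now 5)
Step 2: +5 fires, +5 burnt (F count now 5)
Step 3: +5 fires, +5 burnt (F count now 5)
Step 4: +3 fires, +5 burnt (F count now 3)
Step 5: +0 fires, +3 burnt (F count now 0)
Fire out after step 5
Initially T: 21, now '.': 27
Total burnt (originally-T cells now '.'): 18

Answer: 18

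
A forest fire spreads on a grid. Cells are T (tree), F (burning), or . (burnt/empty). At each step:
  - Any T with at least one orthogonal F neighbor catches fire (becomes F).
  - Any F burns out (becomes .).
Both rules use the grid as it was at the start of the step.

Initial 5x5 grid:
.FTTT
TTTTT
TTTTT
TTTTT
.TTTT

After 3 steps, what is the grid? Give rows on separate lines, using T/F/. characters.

Step 1: 2 trees catch fire, 1 burn out
  ..FTT
  TFTTT
  TTTTT
  TTTTT
  .TTTT
Step 2: 4 trees catch fire, 2 burn out
  ...FT
  F.FTT
  TFTTT
  TTTTT
  .TTTT
Step 3: 5 trees catch fire, 4 burn out
  ....F
  ...FT
  F.FTT
  TFTTT
  .TTTT

....F
...FT
F.FTT
TFTTT
.TTTT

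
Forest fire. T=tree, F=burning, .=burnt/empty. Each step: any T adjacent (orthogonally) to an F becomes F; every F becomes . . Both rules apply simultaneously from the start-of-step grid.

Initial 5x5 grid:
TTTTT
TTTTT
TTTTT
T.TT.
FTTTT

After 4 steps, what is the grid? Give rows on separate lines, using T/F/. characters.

Step 1: 2 trees catch fire, 1 burn out
  TTTTT
  TTTTT
  TTTTT
  F.TT.
  .FTTT
Step 2: 2 trees catch fire, 2 burn out
  TTTTT
  TTTTT
  FTTTT
  ..TT.
  ..FTT
Step 3: 4 trees catch fire, 2 burn out
  TTTTT
  FTTTT
  .FTTT
  ..FT.
  ...FT
Step 4: 5 trees catch fire, 4 burn out
  FTTTT
  .FTTT
  ..FTT
  ...F.
  ....F

FTTTT
.FTTT
..FTT
...F.
....F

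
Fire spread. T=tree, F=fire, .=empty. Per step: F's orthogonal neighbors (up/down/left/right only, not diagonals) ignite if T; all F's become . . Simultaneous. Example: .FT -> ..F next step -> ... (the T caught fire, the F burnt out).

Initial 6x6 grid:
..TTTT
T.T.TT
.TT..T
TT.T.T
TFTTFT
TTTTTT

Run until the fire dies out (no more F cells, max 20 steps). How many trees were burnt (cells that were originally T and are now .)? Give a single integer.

Step 1: +7 fires, +2 burnt (F count now 7)
Step 2: +8 fires, +7 burnt (F count now 8)
Step 3: +2 fires, +8 burnt (F count now 2)
Step 4: +2 fires, +2 burnt (F count now 2)
Step 5: +3 fires, +2 burnt (F count now 3)
Step 6: +2 fires, +3 burnt (F count now 2)
Step 7: +0 fires, +2 burnt (F count now 0)
Fire out after step 7
Initially T: 25, now '.': 35
Total burnt (originally-T cells now '.'): 24

Answer: 24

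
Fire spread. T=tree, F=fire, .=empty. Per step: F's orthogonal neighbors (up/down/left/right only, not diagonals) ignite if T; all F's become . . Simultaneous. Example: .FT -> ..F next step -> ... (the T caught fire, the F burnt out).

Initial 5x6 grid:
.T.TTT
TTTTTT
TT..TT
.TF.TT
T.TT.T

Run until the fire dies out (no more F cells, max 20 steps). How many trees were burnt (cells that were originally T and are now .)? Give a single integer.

Step 1: +2 fires, +1 burnt (F count now 2)
Step 2: +2 fires, +2 burnt (F count now 2)
Step 3: +2 fires, +2 burnt (F count now 2)
Step 4: +3 fires, +2 burnt (F count now 3)
Step 5: +1 fires, +3 burnt (F count now 1)
Step 6: +2 fires, +1 burnt (F count now 2)
Step 7: +3 fires, +2 burnt (F count now 3)
Step 8: +3 fires, +3 burnt (F count now 3)
Step 9: +1 fires, +3 burnt (F count now 1)
Step 10: +1 fires, +1 burnt (F count now 1)
Step 11: +0 fires, +1 burnt (F count now 0)
Fire out after step 11
Initially T: 21, now '.': 29
Total burnt (originally-T cells now '.'): 20

Answer: 20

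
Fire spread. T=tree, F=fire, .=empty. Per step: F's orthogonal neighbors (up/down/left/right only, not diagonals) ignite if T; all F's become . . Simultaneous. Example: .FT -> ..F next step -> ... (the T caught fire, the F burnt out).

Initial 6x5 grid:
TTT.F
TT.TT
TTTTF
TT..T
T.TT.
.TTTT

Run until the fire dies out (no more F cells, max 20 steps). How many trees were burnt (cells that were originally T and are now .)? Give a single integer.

Answer: 15

Derivation:
Step 1: +3 fires, +2 burnt (F count now 3)
Step 2: +2 fires, +3 burnt (F count now 2)
Step 3: +1 fires, +2 burnt (F count now 1)
Step 4: +3 fires, +1 burnt (F count now 3)
Step 5: +3 fires, +3 burnt (F count now 3)
Step 6: +3 fires, +3 burnt (F count now 3)
Step 7: +0 fires, +3 burnt (F count now 0)
Fire out after step 7
Initially T: 21, now '.': 24
Total burnt (originally-T cells now '.'): 15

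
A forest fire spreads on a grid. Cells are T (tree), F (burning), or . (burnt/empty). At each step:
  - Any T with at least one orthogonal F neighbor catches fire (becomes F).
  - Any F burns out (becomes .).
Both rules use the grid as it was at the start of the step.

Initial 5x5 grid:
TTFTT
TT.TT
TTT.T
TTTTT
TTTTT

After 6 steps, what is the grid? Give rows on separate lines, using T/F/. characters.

Step 1: 2 trees catch fire, 1 burn out
  TF.FT
  TT.TT
  TTT.T
  TTTTT
  TTTTT
Step 2: 4 trees catch fire, 2 burn out
  F...F
  TF.FT
  TTT.T
  TTTTT
  TTTTT
Step 3: 3 trees catch fire, 4 burn out
  .....
  F...F
  TFT.T
  TTTTT
  TTTTT
Step 4: 4 trees catch fire, 3 burn out
  .....
  .....
  F.F.F
  TFTTT
  TTTTT
Step 5: 4 trees catch fire, 4 burn out
  .....
  .....
  .....
  F.FTF
  TFTTT
Step 6: 4 trees catch fire, 4 burn out
  .....
  .....
  .....
  ...F.
  F.FTF

.....
.....
.....
...F.
F.FTF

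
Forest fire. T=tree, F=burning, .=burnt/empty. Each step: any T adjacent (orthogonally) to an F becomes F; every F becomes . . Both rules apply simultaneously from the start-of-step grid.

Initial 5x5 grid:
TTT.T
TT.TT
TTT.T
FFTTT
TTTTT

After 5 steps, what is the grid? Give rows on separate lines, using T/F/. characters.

Step 1: 5 trees catch fire, 2 burn out
  TTT.T
  TT.TT
  FFT.T
  ..FTT
  FFTTT
Step 2: 5 trees catch fire, 5 burn out
  TTT.T
  FF.TT
  ..F.T
  ...FT
  ..FTT
Step 3: 4 trees catch fire, 5 burn out
  FFT.T
  ...TT
  ....T
  ....F
  ...FT
Step 4: 3 trees catch fire, 4 burn out
  ..F.T
  ...TT
  ....F
  .....
  ....F
Step 5: 1 trees catch fire, 3 burn out
  ....T
  ...TF
  .....
  .....
  .....

....T
...TF
.....
.....
.....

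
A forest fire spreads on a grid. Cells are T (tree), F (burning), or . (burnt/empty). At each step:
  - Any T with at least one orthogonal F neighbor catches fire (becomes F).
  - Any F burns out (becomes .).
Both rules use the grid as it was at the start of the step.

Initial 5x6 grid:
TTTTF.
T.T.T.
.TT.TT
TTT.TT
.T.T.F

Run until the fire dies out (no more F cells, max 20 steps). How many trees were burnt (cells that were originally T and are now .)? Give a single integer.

Step 1: +3 fires, +2 burnt (F count now 3)
Step 2: +4 fires, +3 burnt (F count now 4)
Step 3: +2 fires, +4 burnt (F count now 2)
Step 4: +2 fires, +2 burnt (F count now 2)
Step 5: +3 fires, +2 burnt (F count now 3)
Step 6: +1 fires, +3 burnt (F count now 1)
Step 7: +2 fires, +1 burnt (F count now 2)
Step 8: +0 fires, +2 burnt (F count now 0)
Fire out after step 8
Initially T: 18, now '.': 29
Total burnt (originally-T cells now '.'): 17

Answer: 17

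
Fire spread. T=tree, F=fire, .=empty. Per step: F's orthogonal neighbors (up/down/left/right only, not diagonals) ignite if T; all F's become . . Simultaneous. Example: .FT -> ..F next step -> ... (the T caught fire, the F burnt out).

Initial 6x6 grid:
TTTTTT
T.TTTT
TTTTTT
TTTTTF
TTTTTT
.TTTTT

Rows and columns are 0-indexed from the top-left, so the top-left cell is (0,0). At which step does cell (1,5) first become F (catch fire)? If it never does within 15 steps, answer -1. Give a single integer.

Step 1: cell (1,5)='T' (+3 fires, +1 burnt)
Step 2: cell (1,5)='F' (+5 fires, +3 burnt)
  -> target ignites at step 2
Step 3: cell (1,5)='.' (+6 fires, +5 burnt)
Step 4: cell (1,5)='.' (+6 fires, +6 burnt)
Step 5: cell (1,5)='.' (+6 fires, +6 burnt)
Step 6: cell (1,5)='.' (+4 fires, +6 burnt)
Step 7: cell (1,5)='.' (+2 fires, +4 burnt)
Step 8: cell (1,5)='.' (+1 fires, +2 burnt)
Step 9: cell (1,5)='.' (+0 fires, +1 burnt)
  fire out at step 9

2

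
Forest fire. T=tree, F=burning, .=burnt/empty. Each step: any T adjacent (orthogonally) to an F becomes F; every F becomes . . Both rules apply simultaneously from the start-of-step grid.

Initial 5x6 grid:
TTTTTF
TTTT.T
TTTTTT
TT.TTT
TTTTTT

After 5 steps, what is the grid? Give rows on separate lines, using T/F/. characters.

Step 1: 2 trees catch fire, 1 burn out
  TTTTF.
  TTTT.F
  TTTTTT
  TT.TTT
  TTTTTT
Step 2: 2 trees catch fire, 2 burn out
  TTTF..
  TTTT..
  TTTTTF
  TT.TTT
  TTTTTT
Step 3: 4 trees catch fire, 2 burn out
  TTF...
  TTTF..
  TTTTF.
  TT.TTF
  TTTTTT
Step 4: 5 trees catch fire, 4 burn out
  TF....
  TTF...
  TTTF..
  TT.TF.
  TTTTTF
Step 5: 5 trees catch fire, 5 burn out
  F.....
  TF....
  TTF...
  TT.F..
  TTTTF.

F.....
TF....
TTF...
TT.F..
TTTTF.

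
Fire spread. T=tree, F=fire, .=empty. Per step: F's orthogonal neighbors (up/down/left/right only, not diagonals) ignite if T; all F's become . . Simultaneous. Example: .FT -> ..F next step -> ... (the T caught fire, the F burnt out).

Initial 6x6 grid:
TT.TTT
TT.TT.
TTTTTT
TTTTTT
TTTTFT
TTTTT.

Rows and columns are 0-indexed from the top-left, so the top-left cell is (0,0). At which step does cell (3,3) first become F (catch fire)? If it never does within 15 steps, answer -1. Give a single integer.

Step 1: cell (3,3)='T' (+4 fires, +1 burnt)
Step 2: cell (3,3)='F' (+5 fires, +4 burnt)
  -> target ignites at step 2
Step 3: cell (3,3)='.' (+6 fires, +5 burnt)
Step 4: cell (3,3)='.' (+6 fires, +6 burnt)
Step 5: cell (3,3)='.' (+5 fires, +6 burnt)
Step 6: cell (3,3)='.' (+2 fires, +5 burnt)
Step 7: cell (3,3)='.' (+2 fires, +2 burnt)
Step 8: cell (3,3)='.' (+1 fires, +2 burnt)
Step 9: cell (3,3)='.' (+0 fires, +1 burnt)
  fire out at step 9

2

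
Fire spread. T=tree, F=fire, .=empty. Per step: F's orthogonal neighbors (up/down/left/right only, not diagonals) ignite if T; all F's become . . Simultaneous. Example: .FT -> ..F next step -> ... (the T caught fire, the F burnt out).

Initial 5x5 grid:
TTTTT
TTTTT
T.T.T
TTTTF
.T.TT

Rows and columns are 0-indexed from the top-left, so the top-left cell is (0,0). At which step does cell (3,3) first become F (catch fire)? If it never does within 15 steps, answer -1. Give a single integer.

Step 1: cell (3,3)='F' (+3 fires, +1 burnt)
  -> target ignites at step 1
Step 2: cell (3,3)='.' (+3 fires, +3 burnt)
Step 3: cell (3,3)='.' (+4 fires, +3 burnt)
Step 4: cell (3,3)='.' (+4 fires, +4 burnt)
Step 5: cell (3,3)='.' (+3 fires, +4 burnt)
Step 6: cell (3,3)='.' (+2 fires, +3 burnt)
Step 7: cell (3,3)='.' (+1 fires, +2 burnt)
Step 8: cell (3,3)='.' (+0 fires, +1 burnt)
  fire out at step 8

1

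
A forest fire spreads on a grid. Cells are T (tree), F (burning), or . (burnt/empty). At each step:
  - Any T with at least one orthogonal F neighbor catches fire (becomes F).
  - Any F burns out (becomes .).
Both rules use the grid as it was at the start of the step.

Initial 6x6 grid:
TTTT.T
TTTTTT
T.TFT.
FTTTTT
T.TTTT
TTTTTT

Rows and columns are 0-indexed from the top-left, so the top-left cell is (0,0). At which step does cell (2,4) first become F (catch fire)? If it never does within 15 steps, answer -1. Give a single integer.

Step 1: cell (2,4)='F' (+7 fires, +2 burnt)
  -> target ignites at step 1
Step 2: cell (2,4)='.' (+8 fires, +7 burnt)
Step 3: cell (2,4)='.' (+9 fires, +8 burnt)
Step 4: cell (2,4)='.' (+5 fires, +9 burnt)
Step 5: cell (2,4)='.' (+1 fires, +5 burnt)
Step 6: cell (2,4)='.' (+0 fires, +1 burnt)
  fire out at step 6

1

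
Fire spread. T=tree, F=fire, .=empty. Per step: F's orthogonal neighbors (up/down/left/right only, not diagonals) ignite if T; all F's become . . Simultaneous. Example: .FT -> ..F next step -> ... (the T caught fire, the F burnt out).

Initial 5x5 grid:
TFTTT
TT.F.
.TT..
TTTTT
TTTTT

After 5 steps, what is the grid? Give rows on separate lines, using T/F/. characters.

Step 1: 4 trees catch fire, 2 burn out
  F.FFT
  TF...
  .TT..
  TTTTT
  TTTTT
Step 2: 3 trees catch fire, 4 burn out
  ....F
  F....
  .FT..
  TTTTT
  TTTTT
Step 3: 2 trees catch fire, 3 burn out
  .....
  .....
  ..F..
  TFTTT
  TTTTT
Step 4: 3 trees catch fire, 2 burn out
  .....
  .....
  .....
  F.FTT
  TFTTT
Step 5: 3 trees catch fire, 3 burn out
  .....
  .....
  .....
  ...FT
  F.FTT

.....
.....
.....
...FT
F.FTT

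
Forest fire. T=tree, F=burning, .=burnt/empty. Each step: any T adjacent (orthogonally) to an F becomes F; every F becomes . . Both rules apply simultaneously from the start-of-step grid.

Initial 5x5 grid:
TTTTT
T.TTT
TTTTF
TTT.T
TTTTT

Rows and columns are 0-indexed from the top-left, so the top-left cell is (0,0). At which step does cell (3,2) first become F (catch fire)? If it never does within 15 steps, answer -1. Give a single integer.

Step 1: cell (3,2)='T' (+3 fires, +1 burnt)
Step 2: cell (3,2)='T' (+4 fires, +3 burnt)
Step 3: cell (3,2)='F' (+5 fires, +4 burnt)
  -> target ignites at step 3
Step 4: cell (3,2)='.' (+4 fires, +5 burnt)
Step 5: cell (3,2)='.' (+4 fires, +4 burnt)
Step 6: cell (3,2)='.' (+2 fires, +4 burnt)
Step 7: cell (3,2)='.' (+0 fires, +2 burnt)
  fire out at step 7

3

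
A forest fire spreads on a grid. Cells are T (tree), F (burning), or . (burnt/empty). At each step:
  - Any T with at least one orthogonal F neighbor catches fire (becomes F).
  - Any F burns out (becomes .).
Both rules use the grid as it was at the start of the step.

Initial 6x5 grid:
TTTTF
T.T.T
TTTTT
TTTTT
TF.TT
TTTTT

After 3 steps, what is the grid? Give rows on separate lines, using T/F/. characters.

Step 1: 5 trees catch fire, 2 burn out
  TTTF.
  T.T.F
  TTTTT
  TFTTT
  F..TT
  TFTTT
Step 2: 7 trees catch fire, 5 burn out
  TTF..
  T.T..
  TFTTF
  F.FTT
  ...TT
  F.FTT
Step 3: 8 trees catch fire, 7 burn out
  TF...
  T.F..
  F.FF.
  ...FF
  ...TT
  ...FT

TF...
T.F..
F.FF.
...FF
...TT
...FT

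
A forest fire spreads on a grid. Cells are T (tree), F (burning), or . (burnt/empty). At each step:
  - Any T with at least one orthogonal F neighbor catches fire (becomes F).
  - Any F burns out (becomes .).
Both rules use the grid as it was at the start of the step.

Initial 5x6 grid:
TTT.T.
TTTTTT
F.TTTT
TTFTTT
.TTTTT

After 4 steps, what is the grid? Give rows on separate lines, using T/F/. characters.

Step 1: 6 trees catch fire, 2 burn out
  TTT.T.
  FTTTTT
  ..FTTT
  FF.FTT
  .TFTTT
Step 2: 7 trees catch fire, 6 burn out
  FTT.T.
  .FFTTT
  ...FTT
  ....FT
  .F.FTT
Step 3: 6 trees catch fire, 7 burn out
  .FF.T.
  ...FTT
  ....FT
  .....F
  ....FT
Step 4: 3 trees catch fire, 6 burn out
  ....T.
  ....FT
  .....F
  ......
  .....F

....T.
....FT
.....F
......
.....F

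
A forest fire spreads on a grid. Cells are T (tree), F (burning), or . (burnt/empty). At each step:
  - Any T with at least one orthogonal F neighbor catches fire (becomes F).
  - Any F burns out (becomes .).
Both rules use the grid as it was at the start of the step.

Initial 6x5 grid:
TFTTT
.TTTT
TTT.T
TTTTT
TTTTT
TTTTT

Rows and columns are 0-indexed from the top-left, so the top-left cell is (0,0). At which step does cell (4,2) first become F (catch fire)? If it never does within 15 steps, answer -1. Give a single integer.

Step 1: cell (4,2)='T' (+3 fires, +1 burnt)
Step 2: cell (4,2)='T' (+3 fires, +3 burnt)
Step 3: cell (4,2)='T' (+5 fires, +3 burnt)
Step 4: cell (4,2)='T' (+4 fires, +5 burnt)
Step 5: cell (4,2)='F' (+5 fires, +4 burnt)
  -> target ignites at step 5
Step 6: cell (4,2)='.' (+4 fires, +5 burnt)
Step 7: cell (4,2)='.' (+2 fires, +4 burnt)
Step 8: cell (4,2)='.' (+1 fires, +2 burnt)
Step 9: cell (4,2)='.' (+0 fires, +1 burnt)
  fire out at step 9

5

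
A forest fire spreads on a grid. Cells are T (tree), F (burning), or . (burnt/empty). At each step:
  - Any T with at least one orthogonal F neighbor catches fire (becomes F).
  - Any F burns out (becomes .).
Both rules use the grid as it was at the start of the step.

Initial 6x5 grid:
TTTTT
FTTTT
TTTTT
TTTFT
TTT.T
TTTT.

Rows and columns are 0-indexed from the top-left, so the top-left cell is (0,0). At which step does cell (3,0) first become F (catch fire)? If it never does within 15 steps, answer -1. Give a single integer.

Step 1: cell (3,0)='T' (+6 fires, +2 burnt)
Step 2: cell (3,0)='F' (+10 fires, +6 burnt)
  -> target ignites at step 2
Step 3: cell (3,0)='.' (+6 fires, +10 burnt)
Step 4: cell (3,0)='.' (+4 fires, +6 burnt)
Step 5: cell (3,0)='.' (+0 fires, +4 burnt)
  fire out at step 5

2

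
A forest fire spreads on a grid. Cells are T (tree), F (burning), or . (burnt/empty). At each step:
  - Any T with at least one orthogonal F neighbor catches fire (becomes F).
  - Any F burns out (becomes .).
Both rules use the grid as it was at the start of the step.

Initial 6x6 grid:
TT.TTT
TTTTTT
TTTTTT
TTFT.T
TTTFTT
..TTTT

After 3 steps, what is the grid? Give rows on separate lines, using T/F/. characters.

Step 1: 6 trees catch fire, 2 burn out
  TT.TTT
  TTTTTT
  TTFTTT
  TF.F.T
  TTF.FT
  ..TFTT
Step 2: 8 trees catch fire, 6 burn out
  TT.TTT
  TTFTTT
  TF.FTT
  F....T
  TF...F
  ..F.FT
Step 3: 7 trees catch fire, 8 burn out
  TT.TTT
  TF.FTT
  F...FT
  .....F
  F.....
  .....F

TT.TTT
TF.FTT
F...FT
.....F
F.....
.....F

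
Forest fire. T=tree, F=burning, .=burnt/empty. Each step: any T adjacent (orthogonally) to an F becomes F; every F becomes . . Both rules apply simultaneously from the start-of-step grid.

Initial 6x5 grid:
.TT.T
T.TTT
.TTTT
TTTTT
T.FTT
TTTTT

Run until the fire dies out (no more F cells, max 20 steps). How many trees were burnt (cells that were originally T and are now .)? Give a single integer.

Step 1: +3 fires, +1 burnt (F count now 3)
Step 2: +6 fires, +3 burnt (F count now 6)
Step 3: +7 fires, +6 burnt (F count now 7)
Step 4: +4 fires, +7 burnt (F count now 4)
Step 5: +2 fires, +4 burnt (F count now 2)
Step 6: +1 fires, +2 burnt (F count now 1)
Step 7: +0 fires, +1 burnt (F count now 0)
Fire out after step 7
Initially T: 24, now '.': 29
Total burnt (originally-T cells now '.'): 23

Answer: 23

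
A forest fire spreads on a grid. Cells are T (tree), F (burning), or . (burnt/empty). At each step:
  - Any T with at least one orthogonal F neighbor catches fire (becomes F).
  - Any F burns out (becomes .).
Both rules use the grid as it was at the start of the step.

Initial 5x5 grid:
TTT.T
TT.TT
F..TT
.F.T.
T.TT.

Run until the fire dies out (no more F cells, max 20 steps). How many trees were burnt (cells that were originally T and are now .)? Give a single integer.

Step 1: +1 fires, +2 burnt (F count now 1)
Step 2: +2 fires, +1 burnt (F count now 2)
Step 3: +1 fires, +2 burnt (F count now 1)
Step 4: +1 fires, +1 burnt (F count now 1)
Step 5: +0 fires, +1 burnt (F count now 0)
Fire out after step 5
Initially T: 14, now '.': 16
Total burnt (originally-T cells now '.'): 5

Answer: 5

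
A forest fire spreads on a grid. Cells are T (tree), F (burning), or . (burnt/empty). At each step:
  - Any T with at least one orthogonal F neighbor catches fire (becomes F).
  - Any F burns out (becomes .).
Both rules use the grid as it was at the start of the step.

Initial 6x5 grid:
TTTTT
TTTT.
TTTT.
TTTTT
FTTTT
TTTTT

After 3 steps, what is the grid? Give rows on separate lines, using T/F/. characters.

Step 1: 3 trees catch fire, 1 burn out
  TTTTT
  TTTT.
  TTTT.
  FTTTT
  .FTTT
  FTTTT
Step 2: 4 trees catch fire, 3 burn out
  TTTTT
  TTTT.
  FTTT.
  .FTTT
  ..FTT
  .FTTT
Step 3: 5 trees catch fire, 4 burn out
  TTTTT
  FTTT.
  .FTT.
  ..FTT
  ...FT
  ..FTT

TTTTT
FTTT.
.FTT.
..FTT
...FT
..FTT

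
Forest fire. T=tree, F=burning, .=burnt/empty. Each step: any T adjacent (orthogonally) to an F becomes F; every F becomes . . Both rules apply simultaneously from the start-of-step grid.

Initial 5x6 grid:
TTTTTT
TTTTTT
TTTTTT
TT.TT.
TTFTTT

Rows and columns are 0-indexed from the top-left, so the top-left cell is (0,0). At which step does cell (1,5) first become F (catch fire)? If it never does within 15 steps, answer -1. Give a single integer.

Step 1: cell (1,5)='T' (+2 fires, +1 burnt)
Step 2: cell (1,5)='T' (+4 fires, +2 burnt)
Step 3: cell (1,5)='T' (+5 fires, +4 burnt)
Step 4: cell (1,5)='T' (+5 fires, +5 burnt)
Step 5: cell (1,5)='T' (+6 fires, +5 burnt)
Step 6: cell (1,5)='F' (+4 fires, +6 burnt)
  -> target ignites at step 6
Step 7: cell (1,5)='.' (+1 fires, +4 burnt)
Step 8: cell (1,5)='.' (+0 fires, +1 burnt)
  fire out at step 8

6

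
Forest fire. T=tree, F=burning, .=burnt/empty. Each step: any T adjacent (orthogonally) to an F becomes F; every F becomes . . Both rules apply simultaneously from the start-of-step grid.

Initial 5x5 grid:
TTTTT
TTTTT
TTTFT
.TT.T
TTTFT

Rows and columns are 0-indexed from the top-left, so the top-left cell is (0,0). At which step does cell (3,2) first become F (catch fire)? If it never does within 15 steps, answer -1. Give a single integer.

Step 1: cell (3,2)='T' (+5 fires, +2 burnt)
Step 2: cell (3,2)='F' (+7 fires, +5 burnt)
  -> target ignites at step 2
Step 3: cell (3,2)='.' (+6 fires, +7 burnt)
Step 4: cell (3,2)='.' (+2 fires, +6 burnt)
Step 5: cell (3,2)='.' (+1 fires, +2 burnt)
Step 6: cell (3,2)='.' (+0 fires, +1 burnt)
  fire out at step 6

2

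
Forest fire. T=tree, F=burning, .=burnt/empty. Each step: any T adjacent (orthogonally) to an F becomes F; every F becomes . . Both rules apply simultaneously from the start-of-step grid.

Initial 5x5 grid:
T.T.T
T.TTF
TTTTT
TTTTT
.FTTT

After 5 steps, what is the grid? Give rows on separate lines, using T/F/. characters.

Step 1: 5 trees catch fire, 2 burn out
  T.T.F
  T.TF.
  TTTTF
  TFTTT
  ..FTT
Step 2: 7 trees catch fire, 5 burn out
  T.T..
  T.F..
  TFTF.
  F.FTF
  ...FT
Step 3: 5 trees catch fire, 7 burn out
  T.F..
  T....
  F.F..
  ...F.
  ....F
Step 4: 1 trees catch fire, 5 burn out
  T....
  F....
  .....
  .....
  .....
Step 5: 1 trees catch fire, 1 burn out
  F....
  .....
  .....
  .....
  .....

F....
.....
.....
.....
.....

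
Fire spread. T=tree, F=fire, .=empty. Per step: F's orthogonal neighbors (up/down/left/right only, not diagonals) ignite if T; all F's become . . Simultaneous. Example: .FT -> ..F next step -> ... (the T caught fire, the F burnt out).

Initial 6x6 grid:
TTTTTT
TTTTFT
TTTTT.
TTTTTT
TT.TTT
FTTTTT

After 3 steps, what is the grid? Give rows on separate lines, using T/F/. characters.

Step 1: 6 trees catch fire, 2 burn out
  TTTTFT
  TTTF.F
  TTTTF.
  TTTTTT
  FT.TTT
  .FTTTT
Step 2: 8 trees catch fire, 6 burn out
  TTTF.F
  TTF...
  TTTF..
  FTTTFT
  .F.TTT
  ..FTTT
Step 3: 9 trees catch fire, 8 burn out
  TTF...
  TF....
  FTF...
  .FTF.F
  ...TFT
  ...FTT

TTF...
TF....
FTF...
.FTF.F
...TFT
...FTT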